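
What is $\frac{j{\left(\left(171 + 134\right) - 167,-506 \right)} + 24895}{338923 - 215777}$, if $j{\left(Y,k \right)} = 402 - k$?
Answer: $\frac{25803}{123146} \approx 0.20953$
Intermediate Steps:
$\frac{j{\left(\left(171 + 134\right) - 167,-506 \right)} + 24895}{338923 - 215777} = \frac{\left(402 - -506\right) + 24895}{338923 - 215777} = \frac{\left(402 + 506\right) + 24895}{123146} = \left(908 + 24895\right) \frac{1}{123146} = 25803 \cdot \frac{1}{123146} = \frac{25803}{123146}$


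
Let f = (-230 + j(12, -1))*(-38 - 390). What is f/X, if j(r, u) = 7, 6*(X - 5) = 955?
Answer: 572664/985 ≈ 581.38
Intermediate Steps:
X = 985/6 (X = 5 + (⅙)*955 = 5 + 955/6 = 985/6 ≈ 164.17)
f = 95444 (f = (-230 + 7)*(-38 - 390) = -223*(-428) = 95444)
f/X = 95444/(985/6) = 95444*(6/985) = 572664/985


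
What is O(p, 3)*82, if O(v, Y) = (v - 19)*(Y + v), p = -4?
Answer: 1886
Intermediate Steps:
O(v, Y) = (-19 + v)*(Y + v)
O(p, 3)*82 = ((-4)² - 19*3 - 19*(-4) + 3*(-4))*82 = (16 - 57 + 76 - 12)*82 = 23*82 = 1886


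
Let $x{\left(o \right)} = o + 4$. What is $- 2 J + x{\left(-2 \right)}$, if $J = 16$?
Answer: $-30$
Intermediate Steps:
$x{\left(o \right)} = 4 + o$
$- 2 J + x{\left(-2 \right)} = \left(-2\right) 16 + \left(4 - 2\right) = -32 + 2 = -30$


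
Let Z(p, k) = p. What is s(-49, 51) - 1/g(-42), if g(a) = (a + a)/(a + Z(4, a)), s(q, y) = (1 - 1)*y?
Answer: -19/42 ≈ -0.45238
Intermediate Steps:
s(q, y) = 0 (s(q, y) = 0*y = 0)
g(a) = 2*a/(4 + a) (g(a) = (a + a)/(a + 4) = (2*a)/(4 + a) = 2*a/(4 + a))
s(-49, 51) - 1/g(-42) = 0 - 1/(2*(-42)/(4 - 42)) = 0 - 1/(2*(-42)/(-38)) = 0 - 1/(2*(-42)*(-1/38)) = 0 - 1/42/19 = 0 - 1*19/42 = 0 - 19/42 = -19/42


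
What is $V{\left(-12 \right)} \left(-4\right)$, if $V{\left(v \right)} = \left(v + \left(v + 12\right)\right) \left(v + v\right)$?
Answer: $-1152$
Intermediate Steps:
$V{\left(v \right)} = 2 v \left(12 + 2 v\right)$ ($V{\left(v \right)} = \left(v + \left(12 + v\right)\right) 2 v = \left(12 + 2 v\right) 2 v = 2 v \left(12 + 2 v\right)$)
$V{\left(-12 \right)} \left(-4\right) = 4 \left(-12\right) \left(6 - 12\right) \left(-4\right) = 4 \left(-12\right) \left(-6\right) \left(-4\right) = 288 \left(-4\right) = -1152$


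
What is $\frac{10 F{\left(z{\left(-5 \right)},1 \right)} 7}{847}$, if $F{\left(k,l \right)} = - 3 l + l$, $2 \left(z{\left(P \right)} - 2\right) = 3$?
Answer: $- \frac{20}{121} \approx -0.16529$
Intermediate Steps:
$z{\left(P \right)} = \frac{7}{2}$ ($z{\left(P \right)} = 2 + \frac{1}{2} \cdot 3 = 2 + \frac{3}{2} = \frac{7}{2}$)
$F{\left(k,l \right)} = - 2 l$
$\frac{10 F{\left(z{\left(-5 \right)},1 \right)} 7}{847} = \frac{10 \left(\left(-2\right) 1\right) 7}{847} = 10 \left(-2\right) 7 \cdot \frac{1}{847} = \left(-20\right) 7 \cdot \frac{1}{847} = \left(-140\right) \frac{1}{847} = - \frac{20}{121}$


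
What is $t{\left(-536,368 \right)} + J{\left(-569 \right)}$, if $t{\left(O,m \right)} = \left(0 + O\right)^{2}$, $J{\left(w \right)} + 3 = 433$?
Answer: $287726$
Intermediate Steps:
$J{\left(w \right)} = 430$ ($J{\left(w \right)} = -3 + 433 = 430$)
$t{\left(O,m \right)} = O^{2}$
$t{\left(-536,368 \right)} + J{\left(-569 \right)} = \left(-536\right)^{2} + 430 = 287296 + 430 = 287726$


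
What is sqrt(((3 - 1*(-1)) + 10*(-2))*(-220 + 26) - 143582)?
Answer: I*sqrt(140478) ≈ 374.8*I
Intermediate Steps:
sqrt(((3 - 1*(-1)) + 10*(-2))*(-220 + 26) - 143582) = sqrt(((3 + 1) - 20)*(-194) - 143582) = sqrt((4 - 20)*(-194) - 143582) = sqrt(-16*(-194) - 143582) = sqrt(3104 - 143582) = sqrt(-140478) = I*sqrt(140478)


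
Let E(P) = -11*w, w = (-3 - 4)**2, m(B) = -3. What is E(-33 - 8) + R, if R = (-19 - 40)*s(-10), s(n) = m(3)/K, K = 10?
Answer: -5213/10 ≈ -521.30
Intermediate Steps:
w = 49 (w = (-7)**2 = 49)
s(n) = -3/10
E(P) = -539 (E(P) = -11*49 = -539)
R = 177/10 (R = (-19 - 40)*(-3/10) = -59*(-3/10) = 177/10 ≈ 17.700)
E(-33 - 8) + R = -539 + 177/10 = -5213/10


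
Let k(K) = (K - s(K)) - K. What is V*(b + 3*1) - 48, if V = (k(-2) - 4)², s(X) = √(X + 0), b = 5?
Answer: 64 + 64*I*√2 ≈ 64.0 + 90.51*I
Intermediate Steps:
s(X) = √X
k(K) = -√K (k(K) = (K - √K) - K = -√K)
V = (-4 - I*√2)² (V = (-√(-2) - 4)² = (-I*√2 - 4)² = (-4 - I*√2)² ≈ 14.0 + 11.314*I)
V*(b + 3*1) - 48 = (4 + I*√2)²*(5 + 3*1) - 48 = (4 + I*√2)²*(5 + 3) - 48 = (4 + I*√2)²*8 - 48 = 8*(4 + I*√2)² - 48 = -48 + 8*(4 + I*√2)²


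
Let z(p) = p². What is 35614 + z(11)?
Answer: 35735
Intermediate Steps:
35614 + z(11) = 35614 + 11² = 35614 + 121 = 35735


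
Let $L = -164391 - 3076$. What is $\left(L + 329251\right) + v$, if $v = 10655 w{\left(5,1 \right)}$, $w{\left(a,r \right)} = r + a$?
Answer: $225714$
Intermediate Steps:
$w{\left(a,r \right)} = a + r$
$L = -167467$ ($L = -164391 - 3076 = -167467$)
$v = 63930$ ($v = 10655 \left(5 + 1\right) = 10655 \cdot 6 = 63930$)
$\left(L + 329251\right) + v = \left(-167467 + 329251\right) + 63930 = 161784 + 63930 = 225714$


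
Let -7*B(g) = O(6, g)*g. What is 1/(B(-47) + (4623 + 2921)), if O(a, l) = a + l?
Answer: 7/50881 ≈ 0.00013758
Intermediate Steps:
B(g) = -g*(6 + g)/7 (B(g) = -(6 + g)*g/7 = -g*(6 + g)/7)
1/(B(-47) + (4623 + 2921)) = 1/(-⅐*(-47)*(6 - 47) + (4623 + 2921)) = 1/(-⅐*(-47)*(-41) + 7544) = 1/(-1927/7 + 7544) = 1/(50881/7) = 7/50881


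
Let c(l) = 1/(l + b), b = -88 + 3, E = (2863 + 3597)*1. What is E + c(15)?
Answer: 452199/70 ≈ 6460.0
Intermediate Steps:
E = 6460 (E = 6460*1 = 6460)
b = -85
c(l) = 1/(-85 + l) (c(l) = 1/(l - 85) = 1/(-85 + l))
E + c(15) = 6460 + 1/(-85 + 15) = 6460 + 1/(-70) = 6460 - 1/70 = 452199/70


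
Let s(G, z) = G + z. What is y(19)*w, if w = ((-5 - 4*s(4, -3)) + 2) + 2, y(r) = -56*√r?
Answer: 280*√19 ≈ 1220.5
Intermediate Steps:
w = -5 (w = ((-5 - 4*(4 - 3)) + 2) + 2 = ((-5 - 4*1) + 2) + 2 = ((-5 - 4) + 2) + 2 = (-9 + 2) + 2 = -7 + 2 = -5)
y(19)*w = -56*√19*(-5) = 280*√19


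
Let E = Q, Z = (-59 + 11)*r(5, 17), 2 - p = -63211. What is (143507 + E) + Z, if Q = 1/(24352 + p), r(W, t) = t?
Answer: 12494737416/87565 ≈ 1.4269e+5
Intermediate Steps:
p = 63213 (p = 2 - 1*(-63211) = 2 + 63211 = 63213)
Q = 1/87565 (Q = 1/(24352 + 63213) = 1/87565 ≈ 1.1420e-5)
Z = -816 (Z = (-59 + 11)*17 = -48*17 = -816)
E = 1/87565 ≈ 1.1420e-5
(143507 + E) + Z = (143507 + 1/87565) - 816 = 12566190456/87565 - 816 = 12494737416/87565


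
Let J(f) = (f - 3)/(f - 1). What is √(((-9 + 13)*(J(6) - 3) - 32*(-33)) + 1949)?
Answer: √74885/5 ≈ 54.730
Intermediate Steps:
J(f) = (-3 + f)/(-1 + f)
√(((-9 + 13)*(J(6) - 3) - 32*(-33)) + 1949) = √(((-9 + 13)*((-3 + 6)/(-1 + 6) - 3) - 32*(-33)) + 1949) = √((4*(3/5 - 3) + 1056) + 1949) = √((4*((⅕)*3 - 3) + 1056) + 1949) = √((4*(⅗ - 3) + 1056) + 1949) = √((4*(-12/5) + 1056) + 1949) = √((-48/5 + 1056) + 1949) = √(5232/5 + 1949) = √(14977/5) = √74885/5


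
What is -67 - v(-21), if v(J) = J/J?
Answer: -68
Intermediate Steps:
v(J) = 1
-67 - v(-21) = -67 - 1*1 = -67 - 1 = -68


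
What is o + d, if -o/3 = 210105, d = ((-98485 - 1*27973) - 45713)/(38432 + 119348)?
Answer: -99451272871/157780 ≈ -6.3032e+5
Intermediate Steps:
d = -172171/157780 (d = ((-98485 - 27973) - 45713)/157780 = (-126458 - 45713)*(1/157780) = -172171*1/157780 = -172171/157780 ≈ -1.0912)
o = -630315 (o = -3*210105 = -630315)
o + d = -630315 - 172171/157780 = -99451272871/157780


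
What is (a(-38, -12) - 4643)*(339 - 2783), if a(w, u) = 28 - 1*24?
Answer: 11337716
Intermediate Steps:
a(w, u) = 4 (a(w, u) = 28 - 24 = 4)
(a(-38, -12) - 4643)*(339 - 2783) = (4 - 4643)*(339 - 2783) = -4639*(-2444) = 11337716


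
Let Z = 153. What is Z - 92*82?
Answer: -7391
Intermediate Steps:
Z - 92*82 = 153 - 92*82 = 153 - 7544 = -7391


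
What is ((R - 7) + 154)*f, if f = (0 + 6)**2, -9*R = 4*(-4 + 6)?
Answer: 5260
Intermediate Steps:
R = -8/9 (R = -4*(-4 + 6)/9 = -4*2/9 = -1/9*8 = -8/9 ≈ -0.88889)
f = 36 (f = 6**2 = 36)
((R - 7) + 154)*f = ((-8/9 - 7) + 154)*36 = (-71/9 + 154)*36 = (1315/9)*36 = 5260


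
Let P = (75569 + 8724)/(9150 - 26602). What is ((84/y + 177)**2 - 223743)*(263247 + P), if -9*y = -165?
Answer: -1325587819062668253/26396150 ≈ -5.0219e+10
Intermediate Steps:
y = 55/3 (y = -1/9*(-165) = 55/3 ≈ 18.333)
P = -84293/17452 (P = 84293/(-17452) = 84293*(-1/17452) = -84293/17452 ≈ -4.8300)
((84/y + 177)**2 - 223743)*(263247 + P) = ((84/(55/3) + 177)**2 - 223743)*(263247 - 84293/17452) = ((84*(3/55) + 177)**2 - 223743)*(4594102351/17452) = ((252/55 + 177)**2 - 223743)*(4594102351/17452) = ((9987/55)**2 - 223743)*(4594102351/17452) = (99740169/3025 - 223743)*(4594102351/17452) = -577082406/3025*4594102351/17452 = -1325587819062668253/26396150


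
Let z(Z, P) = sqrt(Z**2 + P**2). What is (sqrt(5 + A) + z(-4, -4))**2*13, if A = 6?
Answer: 559 + 104*sqrt(22) ≈ 1046.8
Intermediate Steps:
z(Z, P) = sqrt(P**2 + Z**2)
(sqrt(5 + A) + z(-4, -4))**2*13 = (sqrt(5 + 6) + sqrt((-4)**2 + (-4)**2))**2*13 = (sqrt(11) + sqrt(16 + 16))**2*13 = (sqrt(11) + sqrt(32))**2*13 = (sqrt(11) + 4*sqrt(2))**2*13 = 13*(sqrt(11) + 4*sqrt(2))**2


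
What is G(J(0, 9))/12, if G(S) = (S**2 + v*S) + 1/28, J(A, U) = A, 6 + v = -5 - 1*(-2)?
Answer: 1/336 ≈ 0.0029762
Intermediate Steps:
v = -9 (v = -6 + (-5 - 1*(-2)) = -6 + (-5 + 2) = -6 - 3 = -9)
G(S) = 1/28 + S**2 - 9*S (G(S) = (S**2 - 9*S) + 1/28 = 1/28 + S**2 - 9*S)
G(J(0, 9))/12 = (1/28 + 0**2 - 9*0)/12 = (1/28 + 0 + 0)/12 = (1/12)*(1/28) = 1/336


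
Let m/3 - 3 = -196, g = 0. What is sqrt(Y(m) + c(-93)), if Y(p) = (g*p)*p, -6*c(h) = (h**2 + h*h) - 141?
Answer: I*sqrt(11438)/2 ≈ 53.474*I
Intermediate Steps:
m = -579 (m = 9 + 3*(-196) = 9 - 588 = -579)
c(h) = 47/2 - h**2/3 (c(h) = -((h**2 + h*h) - 141)/6 = -((h**2 + h**2) - 141)/6 = -(2*h**2 - 141)/6 = -(-141 + 2*h**2)/6 = 47/2 - h**2/3)
Y(p) = 0 (Y(p) = (0*p)*p = 0*p = 0)
sqrt(Y(m) + c(-93)) = sqrt(0 + (47/2 - 1/3*(-93)**2)) = sqrt(0 + (47/2 - 1/3*8649)) = sqrt(0 + (47/2 - 2883)) = sqrt(0 - 5719/2) = sqrt(-5719/2) = I*sqrt(11438)/2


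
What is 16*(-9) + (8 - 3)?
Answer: -139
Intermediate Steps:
16*(-9) + (8 - 3) = -144 + 5 = -139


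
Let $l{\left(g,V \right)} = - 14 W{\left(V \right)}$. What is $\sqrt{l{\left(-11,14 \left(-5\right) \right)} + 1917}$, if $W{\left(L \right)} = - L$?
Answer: $\sqrt{937} \approx 30.61$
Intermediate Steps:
$l{\left(g,V \right)} = 14 V$ ($l{\left(g,V \right)} = - 14 \left(- V\right) = 14 V$)
$\sqrt{l{\left(-11,14 \left(-5\right) \right)} + 1917} = \sqrt{14 \cdot 14 \left(-5\right) + 1917} = \sqrt{14 \left(-70\right) + 1917} = \sqrt{-980 + 1917} = \sqrt{937}$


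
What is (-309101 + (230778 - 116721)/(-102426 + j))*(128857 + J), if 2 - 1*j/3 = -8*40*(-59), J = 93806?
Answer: -3649128838582857/53020 ≈ -6.8826e+10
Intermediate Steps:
j = -56634 (j = 6 - 3*(-8*40)*(-59) = 6 - (-960)*(-59) = 6 - 3*18880 = 6 - 56640 = -56634)
(-309101 + (230778 - 116721)/(-102426 + j))*(128857 + J) = (-309101 + (230778 - 116721)/(-102426 - 56634))*(128857 + 93806) = (-309101 + 114057/(-159060))*222663 = (-309101 + 114057*(-1/159060))*222663 = (-309101 - 38019/53020)*222663 = -16388573039/53020*222663 = -3649128838582857/53020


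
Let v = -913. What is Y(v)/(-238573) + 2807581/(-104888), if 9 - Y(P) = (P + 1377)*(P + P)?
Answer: -108383113191/3574777832 ≈ -30.319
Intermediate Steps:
Y(P) = 9 - 2*P*(1377 + P) (Y(P) = 9 - (P + 1377)*(P + P) = 9 - (1377 + P)*2*P = 9 - 2*P*(1377 + P))
Y(v)/(-238573) + 2807581/(-104888) = (9 - 2754*(-913) - 2*(-913)²)/(-238573) + 2807581/(-104888) = (9 + 2514402 - 2*833569)*(-1/238573) + 2807581*(-1/104888) = (9 + 2514402 - 1667138)*(-1/238573) - 401083/14984 = 847273*(-1/238573) - 401083/14984 = -847273/238573 - 401083/14984 = -108383113191/3574777832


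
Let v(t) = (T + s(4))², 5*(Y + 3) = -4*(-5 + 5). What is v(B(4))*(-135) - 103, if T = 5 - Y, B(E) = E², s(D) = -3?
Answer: -3478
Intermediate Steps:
Y = -3 (Y = -3 + (-4*(-5 + 5))/5 = -3 + (-4*0)/5 = -3 + (⅕)*0 = -3 + 0 = -3)
T = 8 (T = 5 - 1*(-3) = 5 + 3 = 8)
v(t) = 25 (v(t) = (8 - 3)² = 5² = 25)
v(B(4))*(-135) - 103 = 25*(-135) - 103 = -3375 - 103 = -3478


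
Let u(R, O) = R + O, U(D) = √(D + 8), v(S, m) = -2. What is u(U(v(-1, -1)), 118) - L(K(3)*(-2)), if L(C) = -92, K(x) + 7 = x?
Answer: 210 + √6 ≈ 212.45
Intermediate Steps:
U(D) = √(8 + D)
K(x) = -7 + x
u(R, O) = O + R
u(U(v(-1, -1)), 118) - L(K(3)*(-2)) = (118 + √(8 - 2)) - 1*(-92) = (118 + √6) + 92 = 210 + √6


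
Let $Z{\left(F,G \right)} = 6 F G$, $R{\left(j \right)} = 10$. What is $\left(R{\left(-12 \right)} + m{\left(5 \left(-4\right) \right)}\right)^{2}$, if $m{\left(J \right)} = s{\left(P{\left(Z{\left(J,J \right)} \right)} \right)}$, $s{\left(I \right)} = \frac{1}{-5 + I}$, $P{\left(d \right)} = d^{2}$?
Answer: $\frac{3317754355202401}{33177542400025} \approx 100.0$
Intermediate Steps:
$Z{\left(F,G \right)} = 6 F G$
$m{\left(J \right)} = \frac{1}{-5 + 36 J^{4}}$ ($m{\left(J \right)} = \frac{1}{-5 + \left(6 J J\right)^{2}} = \frac{1}{-5 + \left(6 J^{2}\right)^{2}} = \frac{1}{-5 + 36 J^{4}}$)
$\left(R{\left(-12 \right)} + m{\left(5 \left(-4\right) \right)}\right)^{2} = \left(10 + \frac{1}{-5 + 36 \left(5 \left(-4\right)\right)^{4}}\right)^{2} = \left(10 + \frac{1}{-5 + 36 \left(-20\right)^{4}}\right)^{2} = \left(10 + \frac{1}{-5 + 36 \cdot 160000}\right)^{2} = \left(10 + \frac{1}{-5 + 5760000}\right)^{2} = \left(10 + \frac{1}{5759995}\right)^{2} = \left(\frac{57599951}{5759995}\right)^{2} = \frac{3317754355202401}{33177542400025}$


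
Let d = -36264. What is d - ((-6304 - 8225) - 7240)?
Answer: -14495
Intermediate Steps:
d - ((-6304 - 8225) - 7240) = -36264 - ((-6304 - 8225) - 7240) = -36264 - (-14529 - 7240) = -36264 - 1*(-21769) = -36264 + 21769 = -14495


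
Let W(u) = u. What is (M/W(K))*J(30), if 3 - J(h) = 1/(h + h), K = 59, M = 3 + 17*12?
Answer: 12351/1180 ≈ 10.467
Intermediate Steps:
M = 207 (M = 3 + 204 = 207)
J(h) = 3 - 1/(2*h) (J(h) = 3 - 1/(h + h) = 3 - 1/(2*h))
(M/W(K))*J(30) = (207/59)*(3 - 1/2/30) = (207*(1/59))*(3 - 1/2*1/30) = 207*(3 - 1/60)/59 = (207/59)*(179/60) = 12351/1180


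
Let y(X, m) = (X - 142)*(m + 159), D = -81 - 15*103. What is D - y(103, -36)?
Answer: 3171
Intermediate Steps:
D = -1626 (D = -81 - 1545 = -1626)
y(X, m) = (-142 + X)*(159 + m)
D - y(103, -36) = -1626 - (-22578 - 142*(-36) + 159*103 + 103*(-36)) = -1626 - (-22578 + 5112 + 16377 - 3708) = -1626 - 1*(-4797) = -1626 + 4797 = 3171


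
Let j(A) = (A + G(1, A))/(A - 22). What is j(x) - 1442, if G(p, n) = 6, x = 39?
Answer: -24469/17 ≈ -1439.4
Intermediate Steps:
j(A) = (6 + A)/(-22 + A) (j(A) = (A + 6)/(A - 22) = (6 + A)/(-22 + A))
j(x) - 1442 = (6 + 39)/(-22 + 39) - 1442 = 45/17 - 1442 = -24469/17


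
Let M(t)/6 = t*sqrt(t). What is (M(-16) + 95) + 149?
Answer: 244 - 384*I ≈ 244.0 - 384.0*I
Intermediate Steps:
M(t) = 6*t**(3/2) (M(t) = 6*(t*sqrt(t)) = 6*t**(3/2))
(M(-16) + 95) + 149 = (6*(-16)**(3/2) + 95) + 149 = (6*(-64*I) + 95) + 149 = (-384*I + 95) + 149 = (95 - 384*I) + 149 = 244 - 384*I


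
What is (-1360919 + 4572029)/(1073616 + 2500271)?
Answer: 3211110/3573887 ≈ 0.89849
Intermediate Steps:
(-1360919 + 4572029)/(1073616 + 2500271) = 3211110/3573887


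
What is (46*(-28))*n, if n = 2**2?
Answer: -5152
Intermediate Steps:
n = 4
(46*(-28))*n = (46*(-28))*4 = -1288*4 = -5152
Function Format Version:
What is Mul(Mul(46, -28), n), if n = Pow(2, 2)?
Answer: -5152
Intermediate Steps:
n = 4
Mul(Mul(46, -28), n) = Mul(Mul(46, -28), 4) = Mul(-1288, 4) = -5152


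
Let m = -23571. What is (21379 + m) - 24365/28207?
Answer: -61854109/28207 ≈ -2192.9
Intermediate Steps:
(21379 + m) - 24365/28207 = (21379 - 23571) - 24365/28207 = -2192 - 24365*1/28207 = -2192 - 24365/28207 = -61854109/28207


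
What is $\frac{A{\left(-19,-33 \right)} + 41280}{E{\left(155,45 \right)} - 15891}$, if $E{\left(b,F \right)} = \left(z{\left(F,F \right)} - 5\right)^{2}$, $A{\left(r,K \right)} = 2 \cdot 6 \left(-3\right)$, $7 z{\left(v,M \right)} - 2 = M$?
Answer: $- \frac{673652}{259505} \approx -2.5959$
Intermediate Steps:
$z{\left(v,M \right)} = \frac{2}{7} + \frac{M}{7}$
$A{\left(r,K \right)} = -36$ ($A{\left(r,K \right)} = 12 \left(-3\right) = -36$)
$E{\left(b,F \right)} = \left(- \frac{33}{7} + \frac{F}{7}\right)^{2}$ ($E{\left(b,F \right)} = \left(\left(\frac{2}{7} + \frac{F}{7}\right) - 5\right)^{2} = \left(- \frac{33}{7} + \frac{F}{7}\right)^{2}$)
$\frac{A{\left(-19,-33 \right)} + 41280}{E{\left(155,45 \right)} - 15891} = \frac{-36 + 41280}{\frac{\left(-33 + 45\right)^{2}}{49} - 15891} = \frac{41244}{\frac{12^{2}}{49} - 15891} = \frac{41244}{\frac{1}{49} \cdot 144 - 15891} = \frac{41244}{\frac{144}{49} - 15891} = \frac{41244}{- \frac{778515}{49}} = 41244 \left(- \frac{49}{778515}\right) = - \frac{673652}{259505}$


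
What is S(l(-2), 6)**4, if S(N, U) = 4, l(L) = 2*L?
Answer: 256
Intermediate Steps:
S(l(-2), 6)**4 = 4**4 = 256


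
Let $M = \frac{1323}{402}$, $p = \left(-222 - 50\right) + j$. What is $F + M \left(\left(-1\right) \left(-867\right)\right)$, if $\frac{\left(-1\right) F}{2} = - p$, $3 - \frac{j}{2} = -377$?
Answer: $\frac{513131}{134} \approx 3829.3$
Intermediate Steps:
$j = 760$ ($j = 6 - -754 = 6 + 754 = 760$)
$p = 488$ ($p = \left(-222 - 50\right) + 760 = -272 + 760 = 488$)
$F = 976$ ($F = - 2 \left(\left(-1\right) 488\right) = \left(-2\right) \left(-488\right) = 976$)
$M = \frac{441}{134}$ ($M = 1323 \cdot \frac{1}{402} = \frac{441}{134} \approx 3.291$)
$F + M \left(\left(-1\right) \left(-867\right)\right) = 976 + \frac{441 \left(\left(-1\right) \left(-867\right)\right)}{134} = 976 + \frac{441}{134} \cdot 867 = 976 + \frac{382347}{134} = \frac{513131}{134}$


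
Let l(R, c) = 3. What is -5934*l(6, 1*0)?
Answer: -17802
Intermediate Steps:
-5934*l(6, 1*0) = -5934*3 = -17802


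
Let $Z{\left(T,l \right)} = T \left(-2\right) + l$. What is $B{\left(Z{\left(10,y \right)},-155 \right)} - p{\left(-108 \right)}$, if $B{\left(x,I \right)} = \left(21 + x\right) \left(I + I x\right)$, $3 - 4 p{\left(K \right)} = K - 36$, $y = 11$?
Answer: $\frac{59373}{4} \approx 14843.0$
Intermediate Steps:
$p{\left(K \right)} = \frac{39}{4} - \frac{K}{4}$ ($p{\left(K \right)} = \frac{3}{4} - \frac{K - 36}{4} = \frac{3}{4} - \frac{-36 + K}{4} = \frac{3}{4} - \left(-9 + \frac{K}{4}\right) = \frac{39}{4} - \frac{K}{4}$)
$Z{\left(T,l \right)} = l - 2 T$ ($Z{\left(T,l \right)} = - 2 T + l = l - 2 T$)
$B{\left(Z{\left(10,y \right)},-155 \right)} - p{\left(-108 \right)} = - 155 \left(21 + \left(11 - 20\right)^{2} + 22 \left(11 - 20\right)\right) - \left(\frac{39}{4} - -27\right) = - 155 \left(21 + \left(11 - 20\right)^{2} + 22 \left(11 - 20\right)\right) - \left(\frac{39}{4} + 27\right) = - 155 \left(21 + \left(-9\right)^{2} + 22 \left(-9\right)\right) - \frac{147}{4} = - 155 \left(21 + 81 - 198\right) - \frac{147}{4} = \left(-155\right) \left(-96\right) - \frac{147}{4} = 14880 - \frac{147}{4} = \frac{59373}{4}$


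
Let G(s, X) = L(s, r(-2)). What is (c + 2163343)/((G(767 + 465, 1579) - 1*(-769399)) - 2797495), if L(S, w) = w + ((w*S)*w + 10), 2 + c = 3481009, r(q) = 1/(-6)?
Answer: -20319660/7300987 ≈ -2.7831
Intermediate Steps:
r(q) = -⅙
c = 3481007 (c = -2 + 3481009 = 3481007)
L(S, w) = 10 + w + S*w² (L(S, w) = w + ((S*w)*w + 10) = w + (S*w² + 10) = w + (10 + S*w²) = 10 + w + S*w²)
G(s, X) = 59/6 + s/36 (G(s, X) = 10 - ⅙ + s*(-⅙)² = 10 - ⅙ + s*(1/36) = 10 - ⅙ + s/36 = 59/6 + s/36)
(c + 2163343)/((G(767 + 465, 1579) - 1*(-769399)) - 2797495) = (3481007 + 2163343)/(((59/6 + (767 + 465)/36) - 1*(-769399)) - 2797495) = 5644350/(((59/6 + (1/36)*1232) + 769399) - 2797495) = 5644350/(((59/6 + 308/9) + 769399) - 2797495) = 5644350/((793/18 + 769399) - 2797495) = 5644350/(13849975/18 - 2797495) = 5644350/(-36504935/18) = 5644350*(-18/36504935) = -20319660/7300987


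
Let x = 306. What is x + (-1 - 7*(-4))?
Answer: 333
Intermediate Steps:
x + (-1 - 7*(-4)) = 306 + (-1 - 7*(-4)) = 306 + (-1 + 28) = 306 + 27 = 333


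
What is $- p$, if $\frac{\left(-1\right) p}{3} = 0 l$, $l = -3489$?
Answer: $0$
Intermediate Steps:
$p = 0$ ($p = - 3 \cdot 0 \left(-3489\right) = \left(-3\right) 0 = 0$)
$- p = \left(-1\right) 0 = 0$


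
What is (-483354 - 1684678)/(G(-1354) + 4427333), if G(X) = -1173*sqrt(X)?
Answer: -9598599618656/19603140500755 - 2543101536*I*sqrt(1354)/19603140500755 ≈ -0.48965 - 0.0047736*I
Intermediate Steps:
(-483354 - 1684678)/(G(-1354) + 4427333) = (-483354 - 1684678)/(-1173*I*sqrt(1354) + 4427333) = -2168032/(-1173*I*sqrt(1354) + 4427333) = -2168032/(4427333 - 1173*I*sqrt(1354))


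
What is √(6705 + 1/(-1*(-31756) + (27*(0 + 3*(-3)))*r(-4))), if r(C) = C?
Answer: √1795468233862/16364 ≈ 81.884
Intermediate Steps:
√(6705 + 1/(-1*(-31756) + (27*(0 + 3*(-3)))*r(-4))) = √(6705 + 1/(-1*(-31756) + (27*(0 + 3*(-3)))*(-4))) = √(6705 + 1/(31756 + (27*(0 - 9))*(-4))) = √(6705 + 1/(31756 + (27*(-9))*(-4))) = √(6705 + 1/(31756 - 243*(-4))) = √(6705 + 1/(31756 + 972)) = √(6705 + 1/32728) = √(219441241/32728) = √1795468233862/16364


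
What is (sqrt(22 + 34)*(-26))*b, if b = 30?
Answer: -1560*sqrt(14) ≈ -5837.0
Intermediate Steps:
(sqrt(22 + 34)*(-26))*b = (sqrt(22 + 34)*(-26))*30 = (sqrt(56)*(-26))*30 = ((2*sqrt(14))*(-26))*30 = -52*sqrt(14)*30 = -1560*sqrt(14)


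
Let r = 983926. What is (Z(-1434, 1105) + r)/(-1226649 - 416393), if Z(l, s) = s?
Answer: -985031/1643042 ≈ -0.59952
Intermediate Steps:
(Z(-1434, 1105) + r)/(-1226649 - 416393) = (1105 + 983926)/(-1226649 - 416393) = 985031/(-1643042) = 985031*(-1/1643042) = -985031/1643042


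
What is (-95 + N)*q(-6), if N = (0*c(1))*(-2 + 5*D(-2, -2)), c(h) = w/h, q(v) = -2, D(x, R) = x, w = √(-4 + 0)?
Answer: 190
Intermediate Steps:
w = 2*I (w = √(-4) = 2*I ≈ 2.0*I)
c(h) = 2*I/h (c(h) = (2*I)/h = 2*I/h)
N = 0 (N = (0*(2*I/1))*(-2 + 5*(-2)) = (0*(2*I*1))*(-2 - 10) = (0*(2*I))*(-12) = 0*(-12) = 0)
(-95 + N)*q(-6) = (-95 + 0)*(-2) = -95*(-2) = 190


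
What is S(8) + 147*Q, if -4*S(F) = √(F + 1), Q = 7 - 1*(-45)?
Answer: 30573/4 ≈ 7643.3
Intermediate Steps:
Q = 52 (Q = 7 + 45 = 52)
S(F) = -√(1 + F)/4 (S(F) = -√(F + 1)/4 = -√(1 + F)/4)
S(8) + 147*Q = -√(1 + 8)/4 + 147*52 = -√9/4 + 7644 = -¼*3 + 7644 = -¾ + 7644 = 30573/4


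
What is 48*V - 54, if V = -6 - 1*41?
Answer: -2310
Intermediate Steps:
V = -47 (V = -6 - 41 = -47)
48*V - 54 = 48*(-47) - 54 = -2256 - 54 = -2310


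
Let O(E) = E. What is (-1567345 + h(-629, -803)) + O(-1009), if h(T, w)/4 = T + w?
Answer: -1574082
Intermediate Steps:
h(T, w) = 4*T + 4*w (h(T, w) = 4*(T + w) = 4*T + 4*w)
(-1567345 + h(-629, -803)) + O(-1009) = (-1567345 + (4*(-629) + 4*(-803))) - 1009 = (-1567345 + (-2516 - 3212)) - 1009 = (-1567345 - 5728) - 1009 = -1573073 - 1009 = -1574082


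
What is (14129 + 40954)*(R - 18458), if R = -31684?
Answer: -2761971786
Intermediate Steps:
(14129 + 40954)*(R - 18458) = (14129 + 40954)*(-31684 - 18458) = 55083*(-50142) = -2761971786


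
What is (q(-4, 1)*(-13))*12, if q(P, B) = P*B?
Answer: 624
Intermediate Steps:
q(P, B) = B*P
(q(-4, 1)*(-13))*12 = ((1*(-4))*(-13))*12 = -4*(-13)*12 = 52*12 = 624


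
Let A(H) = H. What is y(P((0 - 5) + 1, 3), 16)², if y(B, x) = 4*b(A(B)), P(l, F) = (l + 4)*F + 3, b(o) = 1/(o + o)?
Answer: 4/9 ≈ 0.44444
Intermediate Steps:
b(o) = 1/(2*o)
P(l, F) = 3 + F*(4 + l) (P(l, F) = (4 + l)*F + 3 = F*(4 + l) + 3 = 3 + F*(4 + l))
y(B, x) = 2/B (y(B, x) = 4*(1/(2*B)) = 2/B)
y(P((0 - 5) + 1, 3), 16)² = (2/(3 + 4*3 + 3*((0 - 5) + 1)))² = (2/(3 + 12 + 3*(-5 + 1)))² = (2/(3 + 12 + 3*(-4)))² = (2/(3 + 12 - 12))² = (2/3)² = (2*(⅓))² = (⅔)² = 4/9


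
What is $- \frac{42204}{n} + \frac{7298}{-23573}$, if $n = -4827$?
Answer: $\frac{319882482}{37928957} \approx 8.4337$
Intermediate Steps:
$- \frac{42204}{n} + \frac{7298}{-23573} = - \frac{42204}{-4827} + \frac{7298}{-23573} = \left(-42204\right) \left(- \frac{1}{4827}\right) + 7298 \left(- \frac{1}{23573}\right) = \frac{14068}{1609} - \frac{7298}{23573} = \frac{319882482}{37928957}$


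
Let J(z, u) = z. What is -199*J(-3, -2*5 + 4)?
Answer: 597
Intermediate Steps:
-199*J(-3, -2*5 + 4) = -199*(-3) = 597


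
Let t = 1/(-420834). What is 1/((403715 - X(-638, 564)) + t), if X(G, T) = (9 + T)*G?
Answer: 420834/323742967025 ≈ 1.2999e-6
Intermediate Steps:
X(G, T) = G*(9 + T)
t = -1/420834 ≈ -2.3762e-6
1/((403715 - X(-638, 564)) + t) = 1/((403715 - (-638)*(9 + 564)) - 1/420834) = 1/((403715 - (-638)*573) - 1/420834) = 1/((403715 - 1*(-365574)) - 1/420834) = 1/((403715 + 365574) - 1/420834) = 1/(769289 - 1/420834) = 1/(323742967025/420834) = 420834/323742967025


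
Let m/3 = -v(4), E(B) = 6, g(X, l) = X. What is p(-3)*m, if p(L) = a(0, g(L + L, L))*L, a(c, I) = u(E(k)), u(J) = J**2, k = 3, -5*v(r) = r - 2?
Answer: -648/5 ≈ -129.60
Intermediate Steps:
v(r) = 2/5 - r/5 (v(r) = -(r - 2)/5 = -(-2 + r)/5 = 2/5 - r/5)
a(c, I) = 36 (a(c, I) = 6**2 = 36)
m = 6/5 (m = 3*(-(2/5 - 1/5*4)) = 3*(-(2/5 - 4/5)) = 3*(-1*(-2/5)) = 3*(2/5) = 6/5 ≈ 1.2000)
p(L) = 36*L
p(-3)*m = (36*(-3))*(6/5) = -108*6/5 = -648/5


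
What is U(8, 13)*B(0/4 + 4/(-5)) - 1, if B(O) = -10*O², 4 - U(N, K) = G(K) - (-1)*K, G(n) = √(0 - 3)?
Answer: 283/5 + 32*I*√3/5 ≈ 56.6 + 11.085*I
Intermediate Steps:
G(n) = I*√3 (G(n) = √(-3) = I*√3)
U(N, K) = 4 - K - I*√3 (U(N, K) = 4 - (I*√3 - (-1)*K) = 4 - (I*√3 + K) = 4 - (K + I*√3) = 4 + (-K - I*√3) = 4 - K - I*√3)
U(8, 13)*B(0/4 + 4/(-5)) - 1 = (4 - 1*13 - I*√3)*(-10*(0/4 + 4/(-5))²) - 1 = (4 - 13 - I*√3)*(-10*(0*(¼) + 4*(-⅕))²) - 1 = (-9 - I*√3)*(-10*(0 - ⅘)²) - 1 = (-9 - I*√3)*(-10*(-⅘)²) - 1 = (-9 - I*√3)*(-10*16/25) - 1 = (-9 - I*√3)*(-32/5) - 1 = (288/5 + 32*I*√3/5) - 1 = 283/5 + 32*I*√3/5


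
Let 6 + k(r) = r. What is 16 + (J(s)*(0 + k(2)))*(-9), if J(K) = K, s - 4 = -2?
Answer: 88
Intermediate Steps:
s = 2 (s = 4 - 2 = 2)
k(r) = -6 + r
16 + (J(s)*(0 + k(2)))*(-9) = 16 + (2*(0 + (-6 + 2)))*(-9) = 16 + (2*(0 - 4))*(-9) = 16 + (2*(-4))*(-9) = 16 - 8*(-9) = 16 + 72 = 88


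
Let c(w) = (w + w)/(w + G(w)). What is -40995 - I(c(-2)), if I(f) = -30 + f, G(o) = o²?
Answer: -40963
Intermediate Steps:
c(w) = 2*w/(w + w²) (c(w) = (w + w)/(w + w²) = (2*w)/(w + w²) = 2*w/(w + w²))
-40995 - I(c(-2)) = -40995 - (-30 + 2/(1 - 2)) = -40995 - (-30 + 2/(-1)) = -40995 - (-30 + 2*(-1)) = -40995 - (-30 - 2) = -40995 - 1*(-32) = -40995 + 32 = -40963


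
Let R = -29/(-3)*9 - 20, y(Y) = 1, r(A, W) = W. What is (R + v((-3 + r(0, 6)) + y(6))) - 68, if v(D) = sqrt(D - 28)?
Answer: -1 + 2*I*sqrt(6) ≈ -1.0 + 4.899*I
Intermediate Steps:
v(D) = sqrt(-28 + D)
R = 67 (R = -29*(-1/3)*9 - 20 = (29/3)*9 - 20 = 87 - 20 = 67)
(R + v((-3 + r(0, 6)) + y(6))) - 68 = (67 + sqrt(-28 + ((-3 + 6) + 1))) - 68 = (67 + sqrt(-28 + (3 + 1))) - 68 = (67 + sqrt(-28 + 4)) - 68 = (67 + sqrt(-24)) - 68 = (67 + 2*I*sqrt(6)) - 68 = -1 + 2*I*sqrt(6)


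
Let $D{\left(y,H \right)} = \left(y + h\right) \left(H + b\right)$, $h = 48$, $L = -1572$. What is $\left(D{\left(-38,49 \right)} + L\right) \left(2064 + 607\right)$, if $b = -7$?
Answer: $-3076992$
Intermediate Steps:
$D{\left(y,H \right)} = \left(-7 + H\right) \left(48 + y\right)$ ($D{\left(y,H \right)} = \left(y + 48\right) \left(H - 7\right) = \left(48 + y\right) \left(-7 + H\right) = \left(-7 + H\right) \left(48 + y\right)$)
$\left(D{\left(-38,49 \right)} + L\right) \left(2064 + 607\right) = \left(\left(-336 - -266 + 48 \cdot 49 + 49 \left(-38\right)\right) - 1572\right) \left(2064 + 607\right) = \left(\left(-336 + 266 + 2352 - 1862\right) - 1572\right) 2671 = \left(420 - 1572\right) 2671 = \left(-1152\right) 2671 = -3076992$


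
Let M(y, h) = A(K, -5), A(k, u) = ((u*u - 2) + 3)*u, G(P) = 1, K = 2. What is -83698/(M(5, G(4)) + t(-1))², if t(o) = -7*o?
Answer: -83698/15129 ≈ -5.5323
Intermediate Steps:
A(k, u) = u*(1 + u²) (A(k, u) = ((u² - 2) + 3)*u = ((-2 + u²) + 3)*u = (1 + u²)*u = u*(1 + u²))
M(y, h) = -130 (M(y, h) = -5 + (-5)³ = -5 - 125 = -130)
-83698/(M(5, G(4)) + t(-1))² = -83698/(-130 - 7*(-1))² = -83698/(-130 + 7)² = -83698/((-123)²) = -83698/15129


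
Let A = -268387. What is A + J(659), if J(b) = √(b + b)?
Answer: -268387 + √1318 ≈ -2.6835e+5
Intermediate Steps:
J(b) = √2*√b (J(b) = √(2*b) = √2*√b)
A + J(659) = -268387 + √2*√659 = -268387 + √1318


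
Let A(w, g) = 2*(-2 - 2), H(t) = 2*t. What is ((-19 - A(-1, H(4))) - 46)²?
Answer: 3249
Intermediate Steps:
A(w, g) = -8 (A(w, g) = 2*(-4) = -8)
((-19 - A(-1, H(4))) - 46)² = ((-19 - 1*(-8)) - 46)² = ((-19 + 8) - 46)² = (-11 - 46)² = (-57)² = 3249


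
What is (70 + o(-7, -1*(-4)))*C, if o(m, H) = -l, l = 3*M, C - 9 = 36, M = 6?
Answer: 2340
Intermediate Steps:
C = 45 (C = 9 + 36 = 45)
l = 18 (l = 3*6 = 18)
o(m, H) = -18 (o(m, H) = -1*18 = -18)
(70 + o(-7, -1*(-4)))*C = (70 - 18)*45 = 52*45 = 2340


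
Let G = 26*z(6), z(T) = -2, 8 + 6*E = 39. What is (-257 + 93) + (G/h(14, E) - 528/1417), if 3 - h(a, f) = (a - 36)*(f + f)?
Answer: -161166008/979147 ≈ -164.60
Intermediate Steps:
E = 31/6 (E = -4/3 + (1/6)*39 = -4/3 + 13/2 = 31/6 ≈ 5.1667)
h(a, f) = 3 - 2*f*(-36 + a) (h(a, f) = 3 - (a - 36)*(f + f) = 3 - (-36 + a)*2*f = 3 - 2*f*(-36 + a))
G = -52 (G = 26*(-2) = -52)
(-257 + 93) + (G/h(14, E) - 528/1417) = (-257 + 93) + (-52/(3 + 72*(31/6) - 2*14*31/6) - 528/1417) = -164 + (-52/(3 + 372 - 434/3) - 528*1/1417) = -164 + (-52/691/3 - 528/1417) = -164 + (-52*3/691 - 528/1417) = -164 + (-156/691 - 528/1417) = -164 - 585900/979147 = -161166008/979147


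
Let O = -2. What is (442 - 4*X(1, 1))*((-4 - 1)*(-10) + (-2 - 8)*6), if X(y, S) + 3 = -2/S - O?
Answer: -4540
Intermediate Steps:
X(y, S) = -1 - 2/S (X(y, S) = -3 + (-2/S - 1*(-2)) = -3 + (-2/S + 2) = -3 + (2 - 2/S) = -1 - 2/S)
(442 - 4*X(1, 1))*((-4 - 1)*(-10) + (-2 - 8)*6) = (442 - 4*(-2 - 1*1)/1)*((-4 - 1)*(-10) + (-2 - 8)*6) = (442 - 4*(-2 - 1))*(-5*(-10) - 10*6) = (442 - 4*(-3))*(50 - 60) = (442 - 4*(-3))*(-10) = (442 + 12)*(-10) = 454*(-10) = -4540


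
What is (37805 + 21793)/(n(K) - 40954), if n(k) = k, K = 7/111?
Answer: -6615378/4545887 ≈ -1.4552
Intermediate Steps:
K = 7/111 (K = 7*(1/111) = 7/111 ≈ 0.063063)
(37805 + 21793)/(n(K) - 40954) = (37805 + 21793)/(7/111 - 40954) = 59598/(-4545887/111) = 59598*(-111/4545887) = -6615378/4545887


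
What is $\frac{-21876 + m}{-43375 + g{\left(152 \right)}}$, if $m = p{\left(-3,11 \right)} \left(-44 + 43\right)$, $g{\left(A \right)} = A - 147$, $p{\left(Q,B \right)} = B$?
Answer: $\frac{21887}{43370} \approx 0.50466$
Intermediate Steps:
$g{\left(A \right)} = -147 + A$
$m = -11$ ($m = 11 \left(-44 + 43\right) = 11 \left(-1\right) = -11$)
$\frac{-21876 + m}{-43375 + g{\left(152 \right)}} = \frac{-21876 - 11}{-43375 + \left(-147 + 152\right)} = - \frac{21887}{-43375 + 5} = - \frac{21887}{-43370} = \left(-21887\right) \left(- \frac{1}{43370}\right) = \frac{21887}{43370}$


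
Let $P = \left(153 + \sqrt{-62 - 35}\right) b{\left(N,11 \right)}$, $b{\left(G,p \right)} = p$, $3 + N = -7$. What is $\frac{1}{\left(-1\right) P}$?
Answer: $\frac{i}{11 \left(\sqrt{97} - 153 i\right)} \approx -0.00059173 + 3.809 \cdot 10^{-5} i$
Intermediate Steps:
$N = -10$ ($N = -3 - 7 = -10$)
$P = 1683 + 11 i \sqrt{97}$ ($P = \left(153 + \sqrt{-62 - 35}\right) 11 = \left(153 + \sqrt{-97}\right) 11 = \left(153 + i \sqrt{97}\right) 11 = 1683 + 11 i \sqrt{97} \approx 1683.0 + 108.34 i$)
$\frac{1}{\left(-1\right) P} = \frac{1}{\left(-1\right) \left(1683 + 11 i \sqrt{97}\right)} = \frac{1}{-1683 - 11 i \sqrt{97}}$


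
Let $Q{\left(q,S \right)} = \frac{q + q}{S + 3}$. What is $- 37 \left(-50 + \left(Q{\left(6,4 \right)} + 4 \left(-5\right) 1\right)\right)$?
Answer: $\frac{17686}{7} \approx 2526.6$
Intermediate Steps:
$Q{\left(q,S \right)} = \frac{2 q}{3 + S}$
$- 37 \left(-50 + \left(Q{\left(6,4 \right)} + 4 \left(-5\right) 1\right)\right) = - 37 \left(-50 + \left(2 \cdot 6 \frac{1}{3 + 4} + 4 \left(-5\right) 1\right)\right) = - 37 \left(-50 + \left(2 \cdot 6 \cdot \frac{1}{7} - 20\right)\right) = - 37 \left(-50 - \left(20 - \frac{12}{7}\right)\right) = - 37 \left(-50 + \left(\frac{12}{7} - 20\right)\right) = - 37 \left(-50 - \frac{128}{7}\right) = \left(-37\right) \left(- \frac{478}{7}\right) = \frac{17686}{7}$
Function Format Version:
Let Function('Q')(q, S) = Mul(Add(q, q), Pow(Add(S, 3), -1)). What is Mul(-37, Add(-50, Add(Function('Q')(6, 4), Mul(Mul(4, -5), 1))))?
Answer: Rational(17686, 7) ≈ 2526.6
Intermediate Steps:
Function('Q')(q, S) = Mul(2, q, Pow(Add(3, S), -1)) (Function('Q')(q, S) = Mul(Mul(2, q), Pow(Add(3, S), -1)) = Mul(2, q, Pow(Add(3, S), -1)))
Mul(-37, Add(-50, Add(Function('Q')(6, 4), Mul(Mul(4, -5), 1)))) = Mul(-37, Add(-50, Add(Mul(2, 6, Pow(Add(3, 4), -1)), Mul(Mul(4, -5), 1)))) = Mul(-37, Add(-50, Add(Mul(2, 6, Pow(7, -1)), Mul(-20, 1)))) = Mul(-37, Add(-50, Add(Mul(2, 6, Rational(1, 7)), -20))) = Mul(-37, Add(-50, Add(Rational(12, 7), -20))) = Mul(-37, Add(-50, Rational(-128, 7))) = Mul(-37, Rational(-478, 7)) = Rational(17686, 7)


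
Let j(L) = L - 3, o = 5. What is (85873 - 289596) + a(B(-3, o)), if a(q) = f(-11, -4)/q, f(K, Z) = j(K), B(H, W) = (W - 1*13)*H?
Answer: -2444683/12 ≈ -2.0372e+5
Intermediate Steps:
B(H, W) = H*(-13 + W) (B(H, W) = (W - 13)*H = (-13 + W)*H = H*(-13 + W))
j(L) = -3 + L
f(K, Z) = -3 + K
a(q) = -14/q (a(q) = (-3 - 11)/q = -14/q)
(85873 - 289596) + a(B(-3, o)) = (85873 - 289596) - 14*(-1/(3*(-13 + 5))) = -203723 - 14/((-3*(-8))) = -203723 - 14/24 = -203723 - 14*1/24 = -203723 - 7/12 = -2444683/12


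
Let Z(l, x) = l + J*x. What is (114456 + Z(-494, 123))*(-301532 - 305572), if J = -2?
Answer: -69037438464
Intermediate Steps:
Z(l, x) = l - 2*x
(114456 + Z(-494, 123))*(-301532 - 305572) = (114456 + (-494 - 2*123))*(-301532 - 305572) = (114456 + (-494 - 246))*(-607104) = (114456 - 740)*(-607104) = 113716*(-607104) = -69037438464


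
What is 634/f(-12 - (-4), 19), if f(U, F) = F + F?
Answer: 317/19 ≈ 16.684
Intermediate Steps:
f(U, F) = 2*F
634/f(-12 - (-4), 19) = 634/((2*19)) = 634/38 = 634*(1/38) = 317/19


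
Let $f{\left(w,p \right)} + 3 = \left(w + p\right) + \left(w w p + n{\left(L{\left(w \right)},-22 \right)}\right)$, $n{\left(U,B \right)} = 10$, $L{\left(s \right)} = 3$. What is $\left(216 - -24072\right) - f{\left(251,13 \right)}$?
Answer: $-794996$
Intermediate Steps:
$f{\left(w,p \right)} = 7 + p + w + p w^{2}$ ($f{\left(w,p \right)} = -3 + \left(\left(w + p\right) + \left(w w p + 10\right)\right) = -3 + \left(\left(p + w\right) + \left(w^{2} p + 10\right)\right) = -3 + \left(\left(p + w\right) + \left(p w^{2} + 10\right)\right) = -3 + \left(\left(p + w\right) + \left(10 + p w^{2}\right)\right) = -3 + \left(10 + p + w + p w^{2}\right) = 7 + p + w + p w^{2}$)
$\left(216 - -24072\right) - f{\left(251,13 \right)} = \left(216 - -24072\right) - \left(7 + 13 + 251 + 13 \cdot 251^{2}\right) = \left(216 + 24072\right) - \left(7 + 13 + 251 + 13 \cdot 63001\right) = 24288 - \left(7 + 13 + 251 + 819013\right) = 24288 - 819284 = -794996$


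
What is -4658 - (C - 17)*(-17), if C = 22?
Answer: -4573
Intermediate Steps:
-4658 - (C - 17)*(-17) = -4658 - (22 - 17)*(-17) = -4658 - 5*(-17) = -4658 - 1*(-85) = -4658 + 85 = -4573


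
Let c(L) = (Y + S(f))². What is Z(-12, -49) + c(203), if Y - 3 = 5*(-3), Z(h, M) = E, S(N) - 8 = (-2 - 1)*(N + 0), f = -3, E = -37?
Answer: -12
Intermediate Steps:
S(N) = 8 - 3*N (S(N) = 8 + (-2 - 1)*(N + 0) = 8 - 3*N)
Z(h, M) = -37
Y = -12 (Y = 3 + 5*(-3) = 3 - 15 = -12)
c(L) = 25 (c(L) = (-12 + (8 - 3*(-3)))² = (-12 + (8 + 9))² = (-12 + 17)² = 5² = 25)
Z(-12, -49) + c(203) = -37 + 25 = -12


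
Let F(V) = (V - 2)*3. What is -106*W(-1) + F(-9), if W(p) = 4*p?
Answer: 391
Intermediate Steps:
F(V) = -6 + 3*V (F(V) = (-2 + V)*3 = -6 + 3*V)
-106*W(-1) + F(-9) = -424*(-1) + (-6 + 3*(-9)) = -106*(-4) + (-6 - 27) = 424 - 33 = 391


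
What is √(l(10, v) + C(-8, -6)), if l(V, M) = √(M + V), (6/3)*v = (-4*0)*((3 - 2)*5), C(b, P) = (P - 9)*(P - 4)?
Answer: √(150 + √10) ≈ 12.376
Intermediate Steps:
C(b, P) = (-9 + P)*(-4 + P)
v = 0 (v = ((-4*0)*((3 - 2)*5))/2 = (0*(1*5))/2 = (0*5)/2 = (½)*0 = 0)
√(l(10, v) + C(-8, -6)) = √(√(0 + 10) + (36 + (-6)² - 13*(-6))) = √(√10 + (36 + 36 + 78)) = √(√10 + 150) = √(150 + √10)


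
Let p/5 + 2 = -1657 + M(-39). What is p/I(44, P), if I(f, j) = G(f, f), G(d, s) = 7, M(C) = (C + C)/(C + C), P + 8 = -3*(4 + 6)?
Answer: -8290/7 ≈ -1184.3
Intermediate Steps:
P = -38 (P = -8 - 3*(4 + 6) = -8 - 3*10 = -8 - 30 = -38)
M(C) = 1 (M(C) = (2*C)/((2*C)) = (2*C)*(1/(2*C)) = 1)
p = -8290 (p = -10 + 5*(-1657 + 1) = -10 + 5*(-1656) = -10 - 8280 = -8290)
I(f, j) = 7
p/I(44, P) = -8290/7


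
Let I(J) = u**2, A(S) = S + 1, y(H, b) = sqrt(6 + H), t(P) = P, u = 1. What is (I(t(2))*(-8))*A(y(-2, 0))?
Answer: -24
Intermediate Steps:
A(S) = 1 + S
I(J) = 1 (I(J) = 1**2 = 1)
(I(t(2))*(-8))*A(y(-2, 0)) = (1*(-8))*(1 + sqrt(6 - 2)) = -8*(1 + sqrt(4)) = -8*(1 + 2) = -8*3 = -24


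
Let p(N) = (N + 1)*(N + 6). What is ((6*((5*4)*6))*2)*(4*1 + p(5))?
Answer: 100800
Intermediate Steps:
p(N) = (1 + N)*(6 + N)
((6*((5*4)*6))*2)*(4*1 + p(5)) = ((6*((5*4)*6))*2)*(4*1 + (6 + 5² + 7*5)) = ((6*(20*6))*2)*(4 + (6 + 25 + 35)) = ((6*120)*2)*(4 + 66) = (720*2)*70 = 1440*70 = 100800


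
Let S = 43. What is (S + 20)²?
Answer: 3969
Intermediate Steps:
(S + 20)² = (43 + 20)² = 63² = 3969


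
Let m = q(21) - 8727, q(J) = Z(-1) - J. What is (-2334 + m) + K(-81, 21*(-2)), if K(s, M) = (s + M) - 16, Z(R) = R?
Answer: -11222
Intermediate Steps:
K(s, M) = -16 + M + s (K(s, M) = (M + s) - 16 = -16 + M + s)
q(J) = -1 - J
m = -8749 (m = (-1 - 1*21) - 8727 = (-1 - 21) - 8727 = -22 - 8727 = -8749)
(-2334 + m) + K(-81, 21*(-2)) = (-2334 - 8749) + (-16 + 21*(-2) - 81) = -11083 + (-16 - 42 - 81) = -11083 - 139 = -11222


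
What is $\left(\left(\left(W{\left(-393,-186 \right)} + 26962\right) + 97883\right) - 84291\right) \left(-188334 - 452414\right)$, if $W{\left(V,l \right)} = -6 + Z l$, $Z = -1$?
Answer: $-26100229032$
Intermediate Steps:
$W{\left(V,l \right)} = -6 - l$
$\left(\left(\left(W{\left(-393,-186 \right)} + 26962\right) + 97883\right) - 84291\right) \left(-188334 - 452414\right) = \left(\left(\left(\left(-6 - -186\right) + 26962\right) + 97883\right) - 84291\right) \left(-188334 - 452414\right) = \left(\left(\left(\left(-6 + 186\right) + 26962\right) + 97883\right) - 84291\right) \left(-640748\right) = \left(\left(\left(180 + 26962\right) + 97883\right) - 84291\right) \left(-640748\right) = \left(\left(27142 + 97883\right) - 84291\right) \left(-640748\right) = \left(125025 - 84291\right) \left(-640748\right) = 40734 \left(-640748\right) = -26100229032$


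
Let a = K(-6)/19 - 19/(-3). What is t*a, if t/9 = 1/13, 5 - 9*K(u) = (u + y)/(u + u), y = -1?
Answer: 13049/2964 ≈ 4.4025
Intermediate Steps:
K(u) = 5/9 - (-1 + u)/(18*u) (K(u) = 5/9 - (u - 1)/(9*(u + u)) = 5/9 - (-1 + u)/(9*(2*u)) = 5/9 - (-1 + u)*1/(2*u)/9 = 5/9 - (-1 + u)/(18*u))
t = 9/13 ≈ 0.69231
a = 13049/2052 (a = ((1/18)*(1 + 9*(-6))/(-6))/19 - 19/(-3) = ((1/18)*(-1/6)*(1 - 54))*(1/19) - 19*(-1/3) = ((1/18)*(-1/6)*(-53))*(1/19) + 19/3 = (53/108)*(1/19) + 19/3 = 53/2052 + 19/3 = 13049/2052 ≈ 6.3592)
t*a = (9/13)*(13049/2052) = 13049/2964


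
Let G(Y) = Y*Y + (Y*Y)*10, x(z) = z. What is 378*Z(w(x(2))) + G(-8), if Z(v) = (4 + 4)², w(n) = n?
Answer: 24896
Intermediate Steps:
G(Y) = 11*Y² (G(Y) = Y² + Y²*10 = Y² + 10*Y² = 11*Y²)
Z(v) = 64 (Z(v) = 8² = 64)
378*Z(w(x(2))) + G(-8) = 378*64 + 11*(-8)² = 24192 + 11*64 = 24192 + 704 = 24896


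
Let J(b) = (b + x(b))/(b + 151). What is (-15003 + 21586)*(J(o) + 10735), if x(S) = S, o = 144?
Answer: 20849104879/295 ≈ 7.0675e+7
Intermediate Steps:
J(b) = 2*b/(151 + b) (J(b) = (b + b)/(b + 151) = (2*b)/(151 + b) = 2*b/(151 + b))
(-15003 + 21586)*(J(o) + 10735) = (-15003 + 21586)*(2*144/(151 + 144) + 10735) = 6583*(2*144/295 + 10735) = 6583*(2*144*(1/295) + 10735) = 6583*(288/295 + 10735) = 6583*(3167113/295) = 20849104879/295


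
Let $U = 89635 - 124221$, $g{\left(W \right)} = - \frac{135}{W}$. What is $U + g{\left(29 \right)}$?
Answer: $- \frac{1003129}{29} \approx -34591.0$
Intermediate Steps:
$U = -34586$ ($U = 89635 - 124221 = -34586$)
$U + g{\left(29 \right)} = -34586 - \frac{135}{29} = - \frac{1003129}{29}$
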